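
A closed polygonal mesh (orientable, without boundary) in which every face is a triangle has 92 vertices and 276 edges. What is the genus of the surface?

1

Every face is a triangle and each edge borders two faces, so 3F = 2·276, giving F = 184.
χ = V − E + F = 92 − 276 + 184 = 0.
For a closed orientable surface χ = 2 − 2g, so g = (2 − (0))/2 = 1.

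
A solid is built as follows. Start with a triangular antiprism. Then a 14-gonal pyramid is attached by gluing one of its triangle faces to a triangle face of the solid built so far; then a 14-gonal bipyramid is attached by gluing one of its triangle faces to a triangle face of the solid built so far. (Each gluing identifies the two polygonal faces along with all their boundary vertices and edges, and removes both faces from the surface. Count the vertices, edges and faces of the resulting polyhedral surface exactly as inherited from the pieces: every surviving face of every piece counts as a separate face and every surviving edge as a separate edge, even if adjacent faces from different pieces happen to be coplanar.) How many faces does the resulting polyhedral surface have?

47

A triangular antiprism: V=6, E=12, F=8.
Attach a 14-gonal pyramid (V=15, E=28, F=15) along a 3-gon: merge 3 vertices and 3 edges, delete both glued faces → V=18, E=37, F=21.
Attach a 14-gonal bipyramid (V=16, E=42, F=28) along a 3-gon: merge 3 vertices and 3 edges, delete both glued faces → V=31, E=76, F=47.
Check: V − E + F = 31 − 76 + 47 = 2.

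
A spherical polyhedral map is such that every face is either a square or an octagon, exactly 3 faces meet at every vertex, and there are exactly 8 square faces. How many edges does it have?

24

Let x be the number of octagons; then F = 8 + x.
Edge–face incidences: 2E = 4·8 + 8·x = 32 + 8x.
Every vertex has degree 3, so 3V = 2E.
Euler: V − E + F = 2 ⇒ (2E)/3 − E + (8 + x) = 2.
Multiply by 6: 2·(2E) − 3·(2E) + 6·(8 + x) = 12, i.e. 48 + 6x − (32 + 8x) = 12.
Collecting terms: −2x + 16 = 12, so −2x = −4, so x = 2.
Then 2E = 32 + 8·2 = 48, so E = 24, V = 2E/3 = 16, F = 8 + 2 = 10.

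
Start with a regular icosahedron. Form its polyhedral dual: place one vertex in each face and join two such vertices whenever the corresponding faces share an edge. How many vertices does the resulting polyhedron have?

20

The base solid has V = 12, E = 30, F = 20.
The dual swaps V and F and preserves E: V′ = F = 20, E′ = E = 30, F′ = V = 12.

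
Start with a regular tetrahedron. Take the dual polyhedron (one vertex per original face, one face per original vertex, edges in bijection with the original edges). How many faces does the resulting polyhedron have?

The base solid has V = 4, E = 6, F = 4.
The dual swaps V and F and preserves E: V′ = F = 4, E′ = E = 6, F′ = V = 4.

4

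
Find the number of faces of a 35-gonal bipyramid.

A bipyramid over an n-gon has 2n triangular faces and n + 2 vertices: V = 35 + 2 = 37, E = 3·35 = 105, F = 2·35 = 70.

70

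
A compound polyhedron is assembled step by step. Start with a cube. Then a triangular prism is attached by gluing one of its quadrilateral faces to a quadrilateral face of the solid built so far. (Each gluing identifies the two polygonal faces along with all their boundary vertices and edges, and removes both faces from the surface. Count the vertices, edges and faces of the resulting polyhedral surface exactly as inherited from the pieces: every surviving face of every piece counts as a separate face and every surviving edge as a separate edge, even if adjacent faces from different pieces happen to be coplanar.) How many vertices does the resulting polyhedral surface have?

10

A cube: V=8, E=12, F=6.
Attach a triangular prism (V=6, E=9, F=5) along a 4-gon: merge 4 vertices and 4 edges, delete both glued faces → V=10, E=17, F=9.
Check: V − E + F = 10 − 17 + 9 = 2.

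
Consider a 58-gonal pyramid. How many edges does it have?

116

A pyramid on an n-gon base has one n-gon and n triangles: V = 58 + 1 = 59, E = 2·58 = 116, F = 58 + 1 = 59.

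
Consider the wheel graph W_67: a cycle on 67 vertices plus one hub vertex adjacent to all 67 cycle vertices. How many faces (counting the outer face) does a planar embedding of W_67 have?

68

W_67 has V = 67 + 1 = 68 vertices and E = 2·67 = 134 edges.
By Euler's formula F = 2 − V + E = 2 − 68 + 134 = 68.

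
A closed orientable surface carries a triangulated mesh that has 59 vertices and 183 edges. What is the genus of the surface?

Every face is a triangle and each edge borders two faces, so 3F = 2·183, giving F = 122.
χ = V − E + F = 59 − 183 + 122 = -2.
For a closed orientable surface χ = 2 − 2g, so g = (2 − (-2))/2 = 2.

2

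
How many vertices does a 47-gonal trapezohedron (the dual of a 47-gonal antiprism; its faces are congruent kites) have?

96

The n-trapezohedron (dual of the n-antiprism) has V = 2·47 + 2 = 96, E = 4·47 = 188, F = 2·47 = 94.
Check: V − E + F = 96 − 188 + 94 = 2.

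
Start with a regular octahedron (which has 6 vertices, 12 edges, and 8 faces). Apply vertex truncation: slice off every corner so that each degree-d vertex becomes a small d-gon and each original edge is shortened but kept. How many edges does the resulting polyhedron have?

36

Truncation replaces each original edge-end by a new vertex, so V′ = 2E = 24.
Each original edge survives, and each old vertex of degree d contributes d new edges; summing degrees gives Σd = 2E, so E′ = E + 2E = 3E = 36.
Each original face survives and each original vertex becomes one new face: F′ = F + V = 14.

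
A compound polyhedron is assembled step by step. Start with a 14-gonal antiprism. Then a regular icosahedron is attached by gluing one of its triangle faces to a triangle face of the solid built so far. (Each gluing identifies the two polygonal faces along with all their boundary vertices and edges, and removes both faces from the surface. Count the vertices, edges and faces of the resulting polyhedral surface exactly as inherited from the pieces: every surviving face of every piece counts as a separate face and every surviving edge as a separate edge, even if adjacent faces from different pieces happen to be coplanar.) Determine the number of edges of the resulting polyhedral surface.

A 14-gonal antiprism: V=28, E=56, F=30.
Attach a regular icosahedron (V=12, E=30, F=20) along a 3-gon: merge 3 vertices and 3 edges, delete both glued faces → V=37, E=83, F=48.
Check: V − E + F = 37 − 83 + 48 = 2.

83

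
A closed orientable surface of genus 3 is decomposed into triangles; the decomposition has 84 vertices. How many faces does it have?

χ = 2 − 2·3 = -4, and every face is a triangle so 3F = 2E.
V − E + F = -4 with E = 3F/2 gives 84 − (3/2 − 1)·F = -4, so F = 176 and E = 264.

176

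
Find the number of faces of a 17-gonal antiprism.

An antiprism on an n-gon has two n-gon caps and 2n triangles: V = 2·17 = 34, E = 4·17 = 68, F = 2·17 + 2 = 36.
Check: V − E + F = 34 − 68 + 36 = 2.

36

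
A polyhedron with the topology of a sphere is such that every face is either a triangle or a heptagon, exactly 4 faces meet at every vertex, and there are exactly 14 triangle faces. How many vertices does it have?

14

Let x be the number of heptagons; then F = 14 + x.
Edge–face incidences: 2E = 3·14 + 7·x = 42 + 7x.
Every vertex has degree 4, so 4V = 2E.
Euler: V − E + F = 2 ⇒ (2E)/4 − E + (14 + x) = 2.
Multiply by 8: 2·(2E) − 4·(2E) + 8·(14 + x) = 16, i.e. 112 + 8x − 2·(42 + 7x) = 16.
Collecting terms: −6x + 28 = 16, so −6x = −12, so x = 2.
Then 2E = 42 + 7·2 = 56, so E = 28, V = 2E/4 = 14, F = 14 + 2 = 16.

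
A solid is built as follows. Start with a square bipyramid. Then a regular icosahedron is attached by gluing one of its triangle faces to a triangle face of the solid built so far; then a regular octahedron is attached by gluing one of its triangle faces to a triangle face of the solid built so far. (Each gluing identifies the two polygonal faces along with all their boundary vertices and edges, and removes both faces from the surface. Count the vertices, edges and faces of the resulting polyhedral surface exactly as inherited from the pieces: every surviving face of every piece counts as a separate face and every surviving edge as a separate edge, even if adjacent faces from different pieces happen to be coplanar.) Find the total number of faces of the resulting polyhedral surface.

A square bipyramid: V=6, E=12, F=8.
Attach a regular icosahedron (V=12, E=30, F=20) along a 3-gon: merge 3 vertices and 3 edges, delete both glued faces → V=15, E=39, F=26.
Attach a regular octahedron (V=6, E=12, F=8) along a 3-gon: merge 3 vertices and 3 edges, delete both glued faces → V=18, E=48, F=32.
Check: V − E + F = 18 − 48 + 32 = 2.

32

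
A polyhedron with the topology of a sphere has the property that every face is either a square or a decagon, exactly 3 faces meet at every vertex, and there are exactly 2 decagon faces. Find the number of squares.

Let x be the number of squares; then F = 2 + x.
Edge–face incidences: 2E = 10·2 + 4·x = 20 + 4x.
Every vertex has degree 3, so 3V = 2E.
Euler: V − E + F = 2 ⇒ (2E)/3 − E + (2 + x) = 2.
Multiply by 6: 2·(2E) − 3·(2E) + 6·(2 + x) = 12, i.e. 12 + 6x − (20 + 4x) = 12.
Collecting terms: 2x − 8 = 12, so 2x = 20, so x = 10.
Then 2E = 20 + 4·10 = 60, so E = 30, V = 2E/3 = 20, F = 2 + 10 = 12.

10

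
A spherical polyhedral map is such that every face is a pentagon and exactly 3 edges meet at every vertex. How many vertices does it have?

20

Each face has 5 edges and each edge borders two faces, so 2E = 5F.
Each vertex has degree 3, so 3V = 2E and hence V = 5F/3.
Euler: V − E + F = 2 ⇒ (5F/3) − (5F/2) + F = 2.
Multiply by 6: (10 − 15 + 6)F = 12, i.e. 1F = 12.
So F = 12, E = 5·12/2 = 30, V = 5·12/3 = 20.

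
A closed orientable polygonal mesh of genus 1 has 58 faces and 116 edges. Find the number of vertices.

For a closed orientable surface of genus 1, χ = 2 − 2·1 = 0.
V = 0 + E − F = 0 + 116 − 58 = 58.

58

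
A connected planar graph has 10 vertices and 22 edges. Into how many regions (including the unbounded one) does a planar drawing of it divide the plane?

14

Euler's formula for a connected plane graph: V − E + F = 2, so F = 2 − 10 + 22 = 14.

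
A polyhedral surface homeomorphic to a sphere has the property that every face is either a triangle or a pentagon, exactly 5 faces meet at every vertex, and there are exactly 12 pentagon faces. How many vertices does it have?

Let x be the number of triangles; then F = 12 + x.
Edge–face incidences: 2E = 5·12 + 3·x = 60 + 3x.
Every vertex has degree 5, so 5V = 2E.
Euler: V − E + F = 2 ⇒ (2E)/5 − E + (12 + x) = 2.
Multiply by 10: 2·(2E) − 5·(2E) + 10·(12 + x) = 20, i.e. 120 + 10x − 3·(60 + 3x) = 20.
Collecting terms: x − 60 = 20, so x = 80.
Then 2E = 60 + 3·80 = 300, so E = 150, V = 2E/5 = 60, F = 12 + 80 = 92.

60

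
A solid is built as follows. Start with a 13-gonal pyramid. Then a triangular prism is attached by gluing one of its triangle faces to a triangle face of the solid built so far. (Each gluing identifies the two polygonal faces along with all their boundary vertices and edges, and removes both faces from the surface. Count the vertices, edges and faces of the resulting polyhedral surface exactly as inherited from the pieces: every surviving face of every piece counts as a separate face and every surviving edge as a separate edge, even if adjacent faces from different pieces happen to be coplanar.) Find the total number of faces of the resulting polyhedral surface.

A 13-gonal pyramid: V=14, E=26, F=14.
Attach a triangular prism (V=6, E=9, F=5) along a 3-gon: merge 3 vertices and 3 edges, delete both glued faces → V=17, E=32, F=17.
Check: V − E + F = 17 − 32 + 17 = 2.

17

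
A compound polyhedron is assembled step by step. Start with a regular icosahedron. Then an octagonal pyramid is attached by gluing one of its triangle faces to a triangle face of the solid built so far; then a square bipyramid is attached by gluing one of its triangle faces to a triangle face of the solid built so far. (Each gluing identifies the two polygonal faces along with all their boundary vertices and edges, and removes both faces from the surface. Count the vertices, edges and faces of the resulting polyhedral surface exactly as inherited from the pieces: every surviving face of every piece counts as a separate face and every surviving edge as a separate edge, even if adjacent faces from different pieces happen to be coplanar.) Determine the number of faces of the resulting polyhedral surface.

A regular icosahedron: V=12, E=30, F=20.
Attach an octagonal pyramid (V=9, E=16, F=9) along a 3-gon: merge 3 vertices and 3 edges, delete both glued faces → V=18, E=43, F=27.
Attach a square bipyramid (V=6, E=12, F=8) along a 3-gon: merge 3 vertices and 3 edges, delete both glued faces → V=21, E=52, F=33.
Check: V − E + F = 21 − 52 + 33 = 2.

33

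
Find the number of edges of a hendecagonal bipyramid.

A bipyramid over an n-gon has 2n triangular faces and n + 2 vertices: V = 11 + 2 = 13, E = 3·11 = 33, F = 2·11 = 22.
Check: V − E + F = 13 − 33 + 22 = 2.

33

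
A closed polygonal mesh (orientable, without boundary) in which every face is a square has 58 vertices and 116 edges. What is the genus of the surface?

1

Every face is a square and each edge borders two faces, so 4F = 2·116, giving F = 58.
χ = V − E + F = 58 − 116 + 58 = 0.
For a closed orientable surface χ = 2 − 2g, so g = (2 − (0))/2 = 1.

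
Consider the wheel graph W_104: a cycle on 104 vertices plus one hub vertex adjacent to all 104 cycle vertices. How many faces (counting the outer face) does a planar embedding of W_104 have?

105

W_104 has V = 104 + 1 = 105 vertices and E = 2·104 = 208 edges.
By Euler's formula F = 2 − V + E = 2 − 105 + 208 = 105.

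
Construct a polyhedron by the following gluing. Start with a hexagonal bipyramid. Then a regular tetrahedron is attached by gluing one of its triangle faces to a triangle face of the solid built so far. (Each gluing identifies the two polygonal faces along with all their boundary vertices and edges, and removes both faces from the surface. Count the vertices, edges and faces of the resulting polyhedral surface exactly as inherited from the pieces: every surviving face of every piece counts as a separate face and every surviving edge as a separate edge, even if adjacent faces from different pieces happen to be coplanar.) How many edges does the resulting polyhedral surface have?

21

A hexagonal bipyramid: V=8, E=18, F=12.
Attach a regular tetrahedron (V=4, E=6, F=4) along a 3-gon: merge 3 vertices and 3 edges, delete both glued faces → V=9, E=21, F=14.
Check: V − E + F = 9 − 21 + 14 = 2.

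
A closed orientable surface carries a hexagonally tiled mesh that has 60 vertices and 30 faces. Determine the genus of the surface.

Every face is a hexagon, so 2E = 6·30 = 180, giving E = 90.
χ = V − E + F = 60 − 90 + 30 = 0.
For a closed orientable surface χ = 2 − 2g, so g = (2 − (0))/2 = 1.

1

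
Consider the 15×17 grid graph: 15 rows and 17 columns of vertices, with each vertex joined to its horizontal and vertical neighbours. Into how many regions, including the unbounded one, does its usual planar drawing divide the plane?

225

The grid has V = 15·17 = 255 vertices and E = 15·16 + 17·14 = 478 edges.
F = 2 − V + E = 2 − 255 + 478 = 225.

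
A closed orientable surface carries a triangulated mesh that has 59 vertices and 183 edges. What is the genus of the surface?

Every face is a triangle and each edge borders two faces, so 3F = 2·183, giving F = 122.
χ = V − E + F = 59 − 183 + 122 = -2.
For a closed orientable surface χ = 2 − 2g, so g = (2 − (-2))/2 = 2.

2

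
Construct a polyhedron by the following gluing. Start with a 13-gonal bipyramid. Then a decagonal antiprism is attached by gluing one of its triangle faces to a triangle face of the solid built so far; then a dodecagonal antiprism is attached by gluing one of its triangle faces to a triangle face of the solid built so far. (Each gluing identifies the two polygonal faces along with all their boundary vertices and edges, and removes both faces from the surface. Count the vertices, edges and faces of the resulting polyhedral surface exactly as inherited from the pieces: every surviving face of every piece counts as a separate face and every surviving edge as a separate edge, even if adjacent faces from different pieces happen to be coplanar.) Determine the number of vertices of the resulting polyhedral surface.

A 13-gonal bipyramid: V=15, E=39, F=26.
Attach a decagonal antiprism (V=20, E=40, F=22) along a 3-gon: merge 3 vertices and 3 edges, delete both glued faces → V=32, E=76, F=46.
Attach a dodecagonal antiprism (V=24, E=48, F=26) along a 3-gon: merge 3 vertices and 3 edges, delete both glued faces → V=53, E=121, F=70.
Check: V − E + F = 53 − 121 + 70 = 2.

53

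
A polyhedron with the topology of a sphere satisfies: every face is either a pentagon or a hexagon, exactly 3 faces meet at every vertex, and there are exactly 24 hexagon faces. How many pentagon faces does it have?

12

Let x be the number of pentagons; then F = 24 + x.
Edge–face incidences: 2E = 6·24 + 5·x = 144 + 5x.
Every vertex has degree 3, so 3V = 2E.
Euler: V − E + F = 2 ⇒ (2E)/3 − E + (24 + x) = 2.
Multiply by 6: 2·(2E) − 3·(2E) + 6·(24 + x) = 12, i.e. 144 + 6x − (144 + 5x) = 12.
Collecting terms: x = 12.
Then 2E = 144 + 5·12 = 204, so E = 102, V = 2E/3 = 68, F = 24 + 12 = 36.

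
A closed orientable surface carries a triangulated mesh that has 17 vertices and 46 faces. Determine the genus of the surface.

Every face is a triangle, so 2E = 3·46 = 138, giving E = 69.
χ = V − E + F = 17 − 69 + 46 = -6.
For a closed orientable surface χ = 2 − 2g, so g = (2 − (-6))/2 = 4.

4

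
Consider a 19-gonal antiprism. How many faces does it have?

40

An antiprism on an n-gon has two n-gon caps and 2n triangles: V = 2·19 = 38, E = 4·19 = 76, F = 2·19 + 2 = 40.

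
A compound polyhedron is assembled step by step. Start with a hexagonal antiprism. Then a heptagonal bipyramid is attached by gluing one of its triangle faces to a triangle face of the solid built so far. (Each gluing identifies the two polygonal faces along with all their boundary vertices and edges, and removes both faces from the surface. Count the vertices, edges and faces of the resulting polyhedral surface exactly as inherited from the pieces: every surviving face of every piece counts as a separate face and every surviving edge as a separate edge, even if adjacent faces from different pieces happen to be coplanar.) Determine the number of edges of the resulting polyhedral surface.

42

A hexagonal antiprism: V=12, E=24, F=14.
Attach a heptagonal bipyramid (V=9, E=21, F=14) along a 3-gon: merge 3 vertices and 3 edges, delete both glued faces → V=18, E=42, F=26.
Check: V − E + F = 18 − 42 + 26 = 2.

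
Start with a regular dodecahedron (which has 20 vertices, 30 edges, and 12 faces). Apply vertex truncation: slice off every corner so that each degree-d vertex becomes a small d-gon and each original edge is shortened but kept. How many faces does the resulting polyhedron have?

Truncation replaces each original edge-end by a new vertex, so V′ = 2E = 60.
Each original edge survives, and each old vertex of degree d contributes d new edges; summing degrees gives Σd = 2E, so E′ = E + 2E = 3E = 90.
Each original face survives and each original vertex becomes one new face: F′ = F + V = 32.

32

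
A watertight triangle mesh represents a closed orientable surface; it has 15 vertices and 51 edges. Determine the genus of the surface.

2

Every face is a triangle and each edge borders two faces, so 3F = 2·51, giving F = 34.
χ = V − E + F = 15 − 51 + 34 = -2.
For a closed orientable surface χ = 2 − 2g, so g = (2 − (-2))/2 = 2.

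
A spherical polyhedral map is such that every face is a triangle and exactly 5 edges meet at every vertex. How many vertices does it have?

Each face has 3 edges and each edge borders two faces, so 2E = 3F.
Each vertex has degree 5, so 5V = 2E and hence V = 3F/5.
Euler: V − E + F = 2 ⇒ (3F/5) − (3F/2) + F = 2.
Multiply by 10: (6 − 15 + 10)F = 20, i.e. 1F = 20.
So F = 20, E = 3·20/2 = 30, V = 3·20/5 = 12.

12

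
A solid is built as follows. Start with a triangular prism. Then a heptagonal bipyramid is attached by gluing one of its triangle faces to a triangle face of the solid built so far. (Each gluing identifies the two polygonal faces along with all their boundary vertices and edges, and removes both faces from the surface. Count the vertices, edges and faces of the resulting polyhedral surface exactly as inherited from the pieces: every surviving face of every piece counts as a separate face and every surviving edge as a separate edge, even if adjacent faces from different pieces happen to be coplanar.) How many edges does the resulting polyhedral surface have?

27

A triangular prism: V=6, E=9, F=5.
Attach a heptagonal bipyramid (V=9, E=21, F=14) along a 3-gon: merge 3 vertices and 3 edges, delete both glued faces → V=12, E=27, F=17.
Check: V − E + F = 12 − 27 + 17 = 2.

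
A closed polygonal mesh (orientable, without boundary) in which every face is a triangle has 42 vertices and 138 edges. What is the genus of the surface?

Every face is a triangle and each edge borders two faces, so 3F = 2·138, giving F = 92.
χ = V − E + F = 42 − 138 + 92 = -4.
For a closed orientable surface χ = 2 − 2g, so g = (2 − (-4))/2 = 3.

3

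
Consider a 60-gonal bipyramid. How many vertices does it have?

A bipyramid over an n-gon has 2n triangular faces and n + 2 vertices: V = 60 + 2 = 62, E = 3·60 = 180, F = 2·60 = 120.

62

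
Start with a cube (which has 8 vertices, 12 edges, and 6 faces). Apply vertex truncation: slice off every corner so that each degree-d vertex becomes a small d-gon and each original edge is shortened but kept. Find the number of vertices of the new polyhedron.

Truncation replaces each original edge-end by a new vertex, so V′ = 2E = 24.
Each original edge survives, and each old vertex of degree d contributes d new edges; summing degrees gives Σd = 2E, so E′ = E + 2E = 3E = 36.
Each original face survives and each original vertex becomes one new face: F′ = F + V = 14.

24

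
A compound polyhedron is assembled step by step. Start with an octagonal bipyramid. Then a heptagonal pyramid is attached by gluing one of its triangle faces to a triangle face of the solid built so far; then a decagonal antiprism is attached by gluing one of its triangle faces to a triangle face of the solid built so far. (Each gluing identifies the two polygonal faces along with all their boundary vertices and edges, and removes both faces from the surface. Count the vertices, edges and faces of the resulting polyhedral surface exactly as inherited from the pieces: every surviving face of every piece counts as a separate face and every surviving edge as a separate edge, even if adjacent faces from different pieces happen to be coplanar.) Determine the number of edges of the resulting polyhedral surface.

72

An octagonal bipyramid: V=10, E=24, F=16.
Attach a heptagonal pyramid (V=8, E=14, F=8) along a 3-gon: merge 3 vertices and 3 edges, delete both glued faces → V=15, E=35, F=22.
Attach a decagonal antiprism (V=20, E=40, F=22) along a 3-gon: merge 3 vertices and 3 edges, delete both glued faces → V=32, E=72, F=42.
Check: V − E + F = 32 − 72 + 42 = 2.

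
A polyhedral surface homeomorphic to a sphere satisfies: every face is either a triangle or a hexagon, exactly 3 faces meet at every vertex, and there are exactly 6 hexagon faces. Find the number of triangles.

Let x be the number of triangles; then F = 6 + x.
Edge–face incidences: 2E = 6·6 + 3·x = 36 + 3x.
Every vertex has degree 3, so 3V = 2E.
Euler: V − E + F = 2 ⇒ (2E)/3 − E + (6 + x) = 2.
Multiply by 6: 2·(2E) − 3·(2E) + 6·(6 + x) = 12, i.e. 36 + 6x − (36 + 3x) = 12.
Collecting terms: 3x = 12, so x = 4.
Then 2E = 36 + 3·4 = 48, so E = 24, V = 2E/3 = 16, F = 6 + 4 = 10.

4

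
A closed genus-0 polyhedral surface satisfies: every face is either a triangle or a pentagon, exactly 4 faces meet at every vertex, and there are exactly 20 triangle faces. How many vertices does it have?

30

Let x be the number of pentagons; then F = 20 + x.
Edge–face incidences: 2E = 3·20 + 5·x = 60 + 5x.
Every vertex has degree 4, so 4V = 2E.
Euler: V − E + F = 2 ⇒ (2E)/4 − E + (20 + x) = 2.
Multiply by 8: 2·(2E) − 4·(2E) + 8·(20 + x) = 16, i.e. 160 + 8x − 2·(60 + 5x) = 16.
Collecting terms: −2x + 40 = 16, so −2x = −24, so x = 12.
Then 2E = 60 + 5·12 = 120, so E = 60, V = 2E/4 = 30, F = 20 + 12 = 32.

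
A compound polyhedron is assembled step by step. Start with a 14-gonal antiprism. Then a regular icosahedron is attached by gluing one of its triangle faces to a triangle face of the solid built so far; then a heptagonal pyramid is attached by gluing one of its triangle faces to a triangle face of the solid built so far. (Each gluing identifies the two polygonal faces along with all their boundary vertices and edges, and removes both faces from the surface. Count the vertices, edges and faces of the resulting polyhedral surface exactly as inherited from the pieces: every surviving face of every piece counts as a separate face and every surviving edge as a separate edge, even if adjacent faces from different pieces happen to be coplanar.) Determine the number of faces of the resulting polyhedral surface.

54

A 14-gonal antiprism: V=28, E=56, F=30.
Attach a regular icosahedron (V=12, E=30, F=20) along a 3-gon: merge 3 vertices and 3 edges, delete both glued faces → V=37, E=83, F=48.
Attach a heptagonal pyramid (V=8, E=14, F=8) along a 3-gon: merge 3 vertices and 3 edges, delete both glued faces → V=42, E=94, F=54.
Check: V − E + F = 42 − 94 + 54 = 2.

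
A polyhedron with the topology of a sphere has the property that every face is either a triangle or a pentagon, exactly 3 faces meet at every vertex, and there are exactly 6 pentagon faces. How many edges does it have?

18

Let x be the number of triangles; then F = 6 + x.
Edge–face incidences: 2E = 5·6 + 3·x = 30 + 3x.
Every vertex has degree 3, so 3V = 2E.
Euler: V − E + F = 2 ⇒ (2E)/3 − E + (6 + x) = 2.
Multiply by 6: 2·(2E) − 3·(2E) + 6·(6 + x) = 12, i.e. 36 + 6x − (30 + 3x) = 12.
Collecting terms: 3x + 6 = 12, so 3x = 6, so x = 2.
Then 2E = 30 + 3·2 = 36, so E = 18, V = 2E/3 = 12, F = 6 + 2 = 8.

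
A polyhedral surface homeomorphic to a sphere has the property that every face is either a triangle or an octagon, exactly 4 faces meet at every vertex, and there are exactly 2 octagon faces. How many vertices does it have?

Let x be the number of triangles; then F = 2 + x.
Edge–face incidences: 2E = 8·2 + 3·x = 16 + 3x.
Every vertex has degree 4, so 4V = 2E.
Euler: V − E + F = 2 ⇒ (2E)/4 − E + (2 + x) = 2.
Multiply by 8: 2·(2E) − 4·(2E) + 8·(2 + x) = 16, i.e. 16 + 8x − 2·(16 + 3x) = 16.
Collecting terms: 2x − 16 = 16, so 2x = 32, so x = 16.
Then 2E = 16 + 3·16 = 64, so E = 32, V = 2E/4 = 16, F = 2 + 16 = 18.

16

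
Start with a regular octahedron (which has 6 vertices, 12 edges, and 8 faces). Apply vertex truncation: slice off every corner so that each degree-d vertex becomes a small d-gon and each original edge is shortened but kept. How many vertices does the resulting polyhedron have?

24

Truncation replaces each original edge-end by a new vertex, so V′ = 2E = 24.
Each original edge survives, and each old vertex of degree d contributes d new edges; summing degrees gives Σd = 2E, so E′ = E + 2E = 3E = 36.
Each original face survives and each original vertex becomes one new face: F′ = F + V = 14.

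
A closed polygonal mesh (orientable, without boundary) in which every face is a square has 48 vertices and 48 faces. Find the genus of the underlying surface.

1

Every face is a square, so 2E = 4·48 = 192, giving E = 96.
χ = V − E + F = 48 − 96 + 48 = 0.
For a closed orientable surface χ = 2 − 2g, so g = (2 − (0))/2 = 1.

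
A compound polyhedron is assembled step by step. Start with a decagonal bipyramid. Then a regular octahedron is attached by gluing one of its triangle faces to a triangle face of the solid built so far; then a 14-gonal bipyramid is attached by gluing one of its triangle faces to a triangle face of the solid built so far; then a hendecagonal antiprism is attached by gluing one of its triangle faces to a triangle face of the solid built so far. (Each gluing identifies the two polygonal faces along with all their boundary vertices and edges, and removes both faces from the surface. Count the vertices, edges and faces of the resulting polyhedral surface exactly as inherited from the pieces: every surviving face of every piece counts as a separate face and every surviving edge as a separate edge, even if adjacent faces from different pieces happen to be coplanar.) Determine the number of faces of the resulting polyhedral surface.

74

A decagonal bipyramid: V=12, E=30, F=20.
Attach a regular octahedron (V=6, E=12, F=8) along a 3-gon: merge 3 vertices and 3 edges, delete both glued faces → V=15, E=39, F=26.
Attach a 14-gonal bipyramid (V=16, E=42, F=28) along a 3-gon: merge 3 vertices and 3 edges, delete both glued faces → V=28, E=78, F=52.
Attach a hendecagonal antiprism (V=22, E=44, F=24) along a 3-gon: merge 3 vertices and 3 edges, delete both glued faces → V=47, E=119, F=74.
Check: V − E + F = 47 − 119 + 74 = 2.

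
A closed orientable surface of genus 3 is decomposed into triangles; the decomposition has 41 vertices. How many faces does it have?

90

χ = 2 − 2·3 = -4, and every face is a triangle so 3F = 2E.
V − E + F = -4 with E = 3F/2 gives 41 − (3/2 − 1)·F = -4, so F = 90 and E = 135.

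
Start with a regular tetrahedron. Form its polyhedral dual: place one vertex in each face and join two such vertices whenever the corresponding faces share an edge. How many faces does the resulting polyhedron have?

The base solid has V = 4, E = 6, F = 4.
The dual swaps V and F and preserves E: V′ = F = 4, E′ = E = 6, F′ = V = 4.

4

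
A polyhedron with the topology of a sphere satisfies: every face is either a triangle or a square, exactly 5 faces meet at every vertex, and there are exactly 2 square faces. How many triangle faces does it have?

24

Let x be the number of triangles; then F = 2 + x.
Edge–face incidences: 2E = 4·2 + 3·x = 8 + 3x.
Every vertex has degree 5, so 5V = 2E.
Euler: V − E + F = 2 ⇒ (2E)/5 − E + (2 + x) = 2.
Multiply by 10: 2·(2E) − 5·(2E) + 10·(2 + x) = 20, i.e. 20 + 10x − 3·(8 + 3x) = 20.
Collecting terms: x − 4 = 20, so x = 24.
Then 2E = 8 + 3·24 = 80, so E = 40, V = 2E/5 = 16, F = 2 + 24 = 26.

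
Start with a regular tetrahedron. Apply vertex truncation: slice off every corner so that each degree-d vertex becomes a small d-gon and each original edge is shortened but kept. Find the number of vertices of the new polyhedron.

12

The base solid has V = 4, E = 6, F = 4.
Truncation replaces each original edge-end by a new vertex, so V′ = 2E = 12.
Each original edge survives, and each old vertex of degree d contributes d new edges; summing degrees gives Σd = 2E, so E′ = E + 2E = 3E = 18.
Each original face survives and each original vertex becomes one new face: F′ = F + V = 8.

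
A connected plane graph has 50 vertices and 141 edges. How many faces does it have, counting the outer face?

93

Euler's formula for a connected plane graph: V − E + F = 2, so F = 2 − 50 + 141 = 93.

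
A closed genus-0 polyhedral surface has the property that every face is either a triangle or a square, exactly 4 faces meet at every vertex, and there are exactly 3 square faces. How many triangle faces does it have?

Let x be the number of triangles; then F = 3 + x.
Edge–face incidences: 2E = 4·3 + 3·x = 12 + 3x.
Every vertex has degree 4, so 4V = 2E.
Euler: V − E + F = 2 ⇒ (2E)/4 − E + (3 + x) = 2.
Multiply by 8: 2·(2E) − 4·(2E) + 8·(3 + x) = 16, i.e. 24 + 8x − 2·(12 + 3x) = 16.
Collecting terms: 2x = 16, so x = 8.
Then 2E = 12 + 3·8 = 36, so E = 18, V = 2E/4 = 9, F = 3 + 8 = 11.

8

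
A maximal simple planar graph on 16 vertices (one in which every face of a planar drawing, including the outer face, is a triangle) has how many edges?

In a plane triangulation 3F = 2E and V − E + F = 2, so E = 3V − 6 = 3·16 − 6 = 42.

42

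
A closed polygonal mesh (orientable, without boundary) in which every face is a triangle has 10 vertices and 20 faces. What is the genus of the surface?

1

Every face is a triangle, so 2E = 3·20 = 60, giving E = 30.
χ = V − E + F = 10 − 30 + 20 = 0.
For a closed orientable surface χ = 2 − 2g, so g = (2 − (0))/2 = 1.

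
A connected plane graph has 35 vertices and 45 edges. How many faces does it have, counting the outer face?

12

Euler's formula for a connected plane graph: V − E + F = 2, so F = 2 − 35 + 45 = 12.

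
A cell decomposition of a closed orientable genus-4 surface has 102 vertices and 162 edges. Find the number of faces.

For a closed orientable surface of genus 4, χ = 2 − 2·4 = -6.
F = -6 − V + E = -6 − 102 + 162 = 54.

54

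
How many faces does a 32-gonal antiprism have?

66

An antiprism on an n-gon has two n-gon caps and 2n triangles: V = 2·32 = 64, E = 4·32 = 128, F = 2·32 + 2 = 66.
Check: V − E + F = 64 − 128 + 66 = 2.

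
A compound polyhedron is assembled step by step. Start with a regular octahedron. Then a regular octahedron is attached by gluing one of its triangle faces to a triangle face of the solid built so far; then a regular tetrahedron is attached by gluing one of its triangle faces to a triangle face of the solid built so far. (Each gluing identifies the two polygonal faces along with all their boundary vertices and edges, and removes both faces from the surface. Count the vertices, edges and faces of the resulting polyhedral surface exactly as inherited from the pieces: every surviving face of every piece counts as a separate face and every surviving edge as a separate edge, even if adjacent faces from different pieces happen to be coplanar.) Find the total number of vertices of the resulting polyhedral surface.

A regular octahedron: V=6, E=12, F=8.
Attach a regular octahedron (V=6, E=12, F=8) along a 3-gon: merge 3 vertices and 3 edges, delete both glued faces → V=9, E=21, F=14.
Attach a regular tetrahedron (V=4, E=6, F=4) along a 3-gon: merge 3 vertices and 3 edges, delete both glued faces → V=10, E=24, F=16.
Check: V − E + F = 10 − 24 + 16 = 2.

10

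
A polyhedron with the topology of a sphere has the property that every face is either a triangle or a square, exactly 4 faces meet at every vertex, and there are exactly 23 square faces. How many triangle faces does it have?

Let x be the number of triangles; then F = 23 + x.
Edge–face incidences: 2E = 4·23 + 3·x = 92 + 3x.
Every vertex has degree 4, so 4V = 2E.
Euler: V − E + F = 2 ⇒ (2E)/4 − E + (23 + x) = 2.
Multiply by 8: 2·(2E) − 4·(2E) + 8·(23 + x) = 16, i.e. 184 + 8x − 2·(92 + 3x) = 16.
Collecting terms: 2x = 16, so x = 8.
Then 2E = 92 + 3·8 = 116, so E = 58, V = 2E/4 = 29, F = 23 + 8 = 31.

8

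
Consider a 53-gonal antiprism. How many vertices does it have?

An antiprism on an n-gon has two n-gon caps and 2n triangles: V = 2·53 = 106, E = 4·53 = 212, F = 2·53 + 2 = 108.
Check: V − E + F = 106 − 212 + 108 = 2.

106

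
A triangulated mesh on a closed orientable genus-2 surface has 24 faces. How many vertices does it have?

χ = 2 − 2·2 = -2, and every face is a triangle so 3F = 2E.
E = 3·24/2 = 36. Then V = -2 + E − F = -2 + 36 − 24 = 10.

10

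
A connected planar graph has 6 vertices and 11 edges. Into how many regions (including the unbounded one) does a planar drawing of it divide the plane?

Euler's formula for a connected plane graph: V − E + F = 2, so F = 2 − 6 + 11 = 7.

7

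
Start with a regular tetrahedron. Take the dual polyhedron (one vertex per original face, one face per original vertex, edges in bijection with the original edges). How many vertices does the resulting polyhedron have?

The base solid has V = 4, E = 6, F = 4.
The dual swaps V and F and preserves E: V′ = F = 4, E′ = E = 6, F′ = V = 4.

4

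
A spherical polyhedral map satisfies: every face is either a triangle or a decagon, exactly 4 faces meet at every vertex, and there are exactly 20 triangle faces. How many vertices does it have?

Let x be the number of decagons; then F = 20 + x.
Edge–face incidences: 2E = 3·20 + 10·x = 60 + 10x.
Every vertex has degree 4, so 4V = 2E.
Euler: V − E + F = 2 ⇒ (2E)/4 − E + (20 + x) = 2.
Multiply by 8: 2·(2E) − 4·(2E) + 8·(20 + x) = 16, i.e. 160 + 8x − 2·(60 + 10x) = 16.
Collecting terms: −12x + 40 = 16, so −12x = −24, so x = 2.
Then 2E = 60 + 10·2 = 80, so E = 40, V = 2E/4 = 20, F = 20 + 2 = 22.

20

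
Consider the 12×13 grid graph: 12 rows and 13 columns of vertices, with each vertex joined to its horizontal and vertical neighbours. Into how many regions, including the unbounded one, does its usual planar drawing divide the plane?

133

The grid has V = 12·13 = 156 vertices and E = 12·12 + 13·11 = 287 edges.
F = 2 − V + E = 2 − 156 + 287 = 133.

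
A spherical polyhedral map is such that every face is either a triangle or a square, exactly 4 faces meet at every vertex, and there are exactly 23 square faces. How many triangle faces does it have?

8

Let x be the number of triangles; then F = 23 + x.
Edge–face incidences: 2E = 4·23 + 3·x = 92 + 3x.
Every vertex has degree 4, so 4V = 2E.
Euler: V − E + F = 2 ⇒ (2E)/4 − E + (23 + x) = 2.
Multiply by 8: 2·(2E) − 4·(2E) + 8·(23 + x) = 16, i.e. 184 + 8x − 2·(92 + 3x) = 16.
Collecting terms: 2x = 16, so x = 8.
Then 2E = 92 + 3·8 = 116, so E = 58, V = 2E/4 = 29, F = 23 + 8 = 31.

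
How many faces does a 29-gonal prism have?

A prism on an n-gon has two n-gon bases and n rectangular sides: V = 2·29 = 58, E = 3·29 = 87, F = 29 + 2 = 31.

31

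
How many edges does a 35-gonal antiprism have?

An antiprism on an n-gon has two n-gon caps and 2n triangles: V = 2·35 = 70, E = 4·35 = 140, F = 2·35 + 2 = 72.

140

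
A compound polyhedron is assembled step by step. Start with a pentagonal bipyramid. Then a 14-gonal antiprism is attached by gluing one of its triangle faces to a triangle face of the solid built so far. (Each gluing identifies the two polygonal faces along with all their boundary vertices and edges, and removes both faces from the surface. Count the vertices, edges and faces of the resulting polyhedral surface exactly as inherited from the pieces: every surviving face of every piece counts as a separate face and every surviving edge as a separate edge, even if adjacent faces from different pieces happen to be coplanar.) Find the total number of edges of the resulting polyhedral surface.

68

A pentagonal bipyramid: V=7, E=15, F=10.
Attach a 14-gonal antiprism (V=28, E=56, F=30) along a 3-gon: merge 3 vertices and 3 edges, delete both glued faces → V=32, E=68, F=38.
Check: V − E + F = 32 − 68 + 38 = 2.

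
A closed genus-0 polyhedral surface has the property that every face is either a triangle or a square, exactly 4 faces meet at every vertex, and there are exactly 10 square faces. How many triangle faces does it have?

Let x be the number of triangles; then F = 10 + x.
Edge–face incidences: 2E = 4·10 + 3·x = 40 + 3x.
Every vertex has degree 4, so 4V = 2E.
Euler: V − E + F = 2 ⇒ (2E)/4 − E + (10 + x) = 2.
Multiply by 8: 2·(2E) − 4·(2E) + 8·(10 + x) = 16, i.e. 80 + 8x − 2·(40 + 3x) = 16.
Collecting terms: 2x = 16, so x = 8.
Then 2E = 40 + 3·8 = 64, so E = 32, V = 2E/4 = 16, F = 10 + 8 = 18.

8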